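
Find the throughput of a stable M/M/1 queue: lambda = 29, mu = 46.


For a stable queue (lambda < mu), throughput = lambda = 29 per hour

29 per hour


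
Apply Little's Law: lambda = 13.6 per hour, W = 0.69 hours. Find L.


L = lambda * W = 13.6 * 0.69 = 9.38

9.38


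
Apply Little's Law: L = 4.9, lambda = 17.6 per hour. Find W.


W = L / lambda = 4.9 / 17.6 = 0.2784 hours

0.2784 hours


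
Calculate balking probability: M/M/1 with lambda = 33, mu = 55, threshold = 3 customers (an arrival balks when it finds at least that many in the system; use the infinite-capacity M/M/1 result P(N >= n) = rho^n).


P(N >= 3) = rho^3 = (33/55)^3 = 0.216

0.216


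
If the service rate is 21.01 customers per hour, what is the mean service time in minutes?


Mean service time = 60/mu = 60/21.01 = 2.86 minutes

2.86 minutes


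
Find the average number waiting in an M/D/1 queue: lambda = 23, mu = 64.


M/D/1: Lq = rho^2 / (2*(1-rho)) where rho = 23/64; Lq = 0.1

0.1


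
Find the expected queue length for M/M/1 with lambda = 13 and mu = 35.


rho = 13/35; Lq = rho^2/(1-rho) = 0.22

0.22


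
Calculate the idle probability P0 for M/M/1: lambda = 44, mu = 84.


P0 = 1 - rho = 1 - 44/84 = 0.4762

0.4762


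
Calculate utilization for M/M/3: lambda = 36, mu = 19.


rho = lambda/(c*mu) = 36/(3*19) = 0.6316

0.6316


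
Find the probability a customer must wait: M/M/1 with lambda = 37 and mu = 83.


P(wait) = rho = lambda/mu = 37/83 = 0.4458

0.4458


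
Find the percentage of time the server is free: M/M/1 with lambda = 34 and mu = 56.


Idle fraction = (1 - rho) * 100 = (1 - 34/56) * 100 = 39.3%

39.3%


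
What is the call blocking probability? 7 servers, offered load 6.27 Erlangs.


B(N,A) = (A^N/N!) / sum(A^k/k!, k=0..N) with N=7, A=6.27 = 0.2026

0.2026


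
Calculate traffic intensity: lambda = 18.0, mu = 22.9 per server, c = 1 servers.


rho = lambda / (c * mu) = 18.0 / (1 * 22.9) = 0.786

0.786


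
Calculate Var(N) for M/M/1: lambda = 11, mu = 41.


rho = 11/41; Var(N) = rho/(1-rho)^2 = 0.5

0.5


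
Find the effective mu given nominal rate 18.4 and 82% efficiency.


Effective rate = mu * efficiency = 18.4 * 0.82 = 15.09 per hour

15.09 per hour


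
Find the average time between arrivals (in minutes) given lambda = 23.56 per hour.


Mean interarrival time = 60/lambda = 60/23.56 = 2.55 minutes

2.55 minutes


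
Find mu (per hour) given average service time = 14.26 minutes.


mu = 60 / avg_service_time = 60 / 14.26 = 4.21 per hour

4.21 per hour


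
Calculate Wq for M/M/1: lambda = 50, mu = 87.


rho = 50/87; Wq = rho/(mu - lambda) = 0.0155 hours

0.0155 hours


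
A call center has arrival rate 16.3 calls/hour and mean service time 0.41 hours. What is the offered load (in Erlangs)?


Offered load a = lambda * E[S] = 16.3 * 0.41 = 6.68 Erlangs

6.68 Erlangs


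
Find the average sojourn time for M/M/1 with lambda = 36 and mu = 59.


W = 1/(mu - lambda) = 1/(59 - 36) = 0.0435 hours

0.0435 hours


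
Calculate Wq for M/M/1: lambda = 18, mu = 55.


rho = 18/55; Wq = rho/(mu - lambda) = 0.0088 hours

0.0088 hours


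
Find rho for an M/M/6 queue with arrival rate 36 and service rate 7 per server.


rho = lambda/(c*mu) = 36/(6*7) = 0.8571

0.8571


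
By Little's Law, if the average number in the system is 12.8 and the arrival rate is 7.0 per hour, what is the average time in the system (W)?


W = L / lambda = 12.8 / 7.0 = 1.8286 hours

1.8286 hours


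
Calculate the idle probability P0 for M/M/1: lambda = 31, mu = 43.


P0 = 1 - rho = 1 - 31/43 = 0.2791

0.2791


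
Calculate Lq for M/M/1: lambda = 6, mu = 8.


rho = 6/8; Lq = rho^2/(1-rho) = 2.25

2.25


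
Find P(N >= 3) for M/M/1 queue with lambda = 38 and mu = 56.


P(N >= 3) = rho^3 = (38/56)^3 = 0.3125

0.3125


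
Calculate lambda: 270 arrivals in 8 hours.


lambda = total arrivals / time = 270 / 8 = 33.75 per hour

33.75 per hour


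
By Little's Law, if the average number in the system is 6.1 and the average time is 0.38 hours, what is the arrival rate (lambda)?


lambda = L / W = 6.1 / 0.38 = 16.05 per hour

16.05 per hour


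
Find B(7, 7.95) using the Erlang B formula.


B(N,A) = (A^N/N!) / sum(A^k/k!, k=0..N) with N=7, A=7.95 = 0.3053

0.3053


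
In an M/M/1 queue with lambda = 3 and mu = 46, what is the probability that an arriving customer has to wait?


P(wait) = rho = lambda/mu = 3/46 = 0.0652

0.0652


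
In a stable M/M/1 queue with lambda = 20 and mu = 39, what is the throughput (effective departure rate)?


For a stable queue (lambda < mu), throughput = lambda = 20 per hour

20 per hour


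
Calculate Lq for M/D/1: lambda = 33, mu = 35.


M/D/1: Lq = rho^2 / (2*(1-rho)) where rho = 33/35; Lq = 7.78

7.78


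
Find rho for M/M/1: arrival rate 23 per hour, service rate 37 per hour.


rho = lambda/mu = 23/37 = 0.6216

0.6216


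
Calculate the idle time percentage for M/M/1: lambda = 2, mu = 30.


Idle fraction = (1 - rho) * 100 = (1 - 2/30) * 100 = 93.3%

93.3%


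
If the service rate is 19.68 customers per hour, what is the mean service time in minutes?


Mean service time = 60/mu = 60/19.68 = 3.05 minutes

3.05 minutes


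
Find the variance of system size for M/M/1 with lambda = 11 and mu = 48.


rho = 11/48; Var(N) = rho/(1-rho)^2 = 0.39

0.39


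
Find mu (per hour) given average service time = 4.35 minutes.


mu = 60 / avg_service_time = 60 / 4.35 = 13.79 per hour

13.79 per hour


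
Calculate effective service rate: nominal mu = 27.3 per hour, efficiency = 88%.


Effective rate = mu * efficiency = 27.3 * 0.88 = 24.02 per hour

24.02 per hour


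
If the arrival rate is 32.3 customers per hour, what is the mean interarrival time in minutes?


Mean interarrival time = 60/lambda = 60/32.3 = 1.86 minutes

1.86 minutes


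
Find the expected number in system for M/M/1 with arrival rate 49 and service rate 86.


rho = 49/86; L = rho/(1-rho) = 1.32

1.32


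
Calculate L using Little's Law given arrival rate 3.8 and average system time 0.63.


L = lambda * W = 3.8 * 0.63 = 2.39

2.39


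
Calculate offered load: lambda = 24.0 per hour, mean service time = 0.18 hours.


Offered load a = lambda * E[S] = 24.0 * 0.18 = 4.32 Erlangs

4.32 Erlangs


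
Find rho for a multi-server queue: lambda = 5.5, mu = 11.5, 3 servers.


rho = lambda / (c * mu) = 5.5 / (3 * 11.5) = 0.1594

0.1594


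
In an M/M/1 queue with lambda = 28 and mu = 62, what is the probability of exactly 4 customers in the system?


rho = 28/62; P(n) = (1-rho)*rho^n = (1-28/62)*(28/62)^4 = 0.0228

0.0228


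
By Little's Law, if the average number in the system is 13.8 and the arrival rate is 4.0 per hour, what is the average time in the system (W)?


W = L / lambda = 13.8 / 4.0 = 3.45 hours

3.45 hours


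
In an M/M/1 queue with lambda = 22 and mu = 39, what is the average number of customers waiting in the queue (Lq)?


rho = 22/39; Lq = rho^2/(1-rho) = 0.73

0.73


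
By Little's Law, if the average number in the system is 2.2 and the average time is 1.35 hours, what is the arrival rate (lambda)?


lambda = L / W = 2.2 / 1.35 = 1.63 per hour

1.63 per hour


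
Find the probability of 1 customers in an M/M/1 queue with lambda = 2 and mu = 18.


rho = 2/18; P(n) = (1-rho)*rho^n = (1-2/18)*(2/18)^1 = 0.0988

0.0988


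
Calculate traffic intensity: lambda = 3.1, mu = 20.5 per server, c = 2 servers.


rho = lambda / (c * mu) = 3.1 / (2 * 20.5) = 0.0756

0.0756


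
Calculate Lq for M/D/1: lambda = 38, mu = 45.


M/D/1: Lq = rho^2 / (2*(1-rho)) where rho = 38/45; Lq = 2.29

2.29


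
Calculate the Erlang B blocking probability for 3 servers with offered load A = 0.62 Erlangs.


B(N,A) = (A^N/N!) / sum(A^k/k!, k=0..N) with N=3, A=0.62 = 0.0214

0.0214


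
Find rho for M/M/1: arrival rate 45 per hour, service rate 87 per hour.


rho = lambda/mu = 45/87 = 0.5172

0.5172


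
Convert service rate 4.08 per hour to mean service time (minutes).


Mean service time = 60/mu = 60/4.08 = 14.71 minutes

14.71 minutes


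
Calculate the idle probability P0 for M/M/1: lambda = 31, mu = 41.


P0 = 1 - rho = 1 - 31/41 = 0.2439

0.2439


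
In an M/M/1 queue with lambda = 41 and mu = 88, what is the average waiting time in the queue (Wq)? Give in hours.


rho = 41/88; Wq = rho/(mu - lambda) = 0.0099 hours

0.0099 hours


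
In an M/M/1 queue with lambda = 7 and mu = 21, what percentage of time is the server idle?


Idle fraction = (1 - rho) * 100 = (1 - 7/21) * 100 = 66.7%

66.7%


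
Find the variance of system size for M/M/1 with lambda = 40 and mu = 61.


rho = 40/61; Var(N) = rho/(1-rho)^2 = 5.53

5.53


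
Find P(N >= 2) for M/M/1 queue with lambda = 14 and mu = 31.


P(N >= 2) = rho^2 = (14/31)^2 = 0.204

0.204


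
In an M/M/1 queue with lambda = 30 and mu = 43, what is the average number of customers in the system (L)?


rho = 30/43; L = rho/(1-rho) = 2.31

2.31


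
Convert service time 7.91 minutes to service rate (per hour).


mu = 60 / avg_service_time = 60 / 7.91 = 7.59 per hour

7.59 per hour


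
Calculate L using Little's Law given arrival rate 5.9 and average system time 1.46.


L = lambda * W = 5.9 * 1.46 = 8.61

8.61


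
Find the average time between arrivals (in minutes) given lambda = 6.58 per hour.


Mean interarrival time = 60/lambda = 60/6.58 = 9.12 minutes

9.12 minutes


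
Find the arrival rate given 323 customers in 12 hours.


lambda = total arrivals / time = 323 / 12 = 26.92 per hour

26.92 per hour


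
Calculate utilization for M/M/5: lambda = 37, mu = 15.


rho = lambda/(c*mu) = 37/(5*15) = 0.4933

0.4933


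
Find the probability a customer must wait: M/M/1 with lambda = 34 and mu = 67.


P(wait) = rho = lambda/mu = 34/67 = 0.5075

0.5075


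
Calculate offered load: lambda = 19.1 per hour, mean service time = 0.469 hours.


Offered load a = lambda * E[S] = 19.1 * 0.469 = 8.96 Erlangs

8.96 Erlangs


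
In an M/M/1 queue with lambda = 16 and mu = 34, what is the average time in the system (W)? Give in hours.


W = 1/(mu - lambda) = 1/(34 - 16) = 0.0556 hours

0.0556 hours


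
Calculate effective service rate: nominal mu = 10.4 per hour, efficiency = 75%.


Effective rate = mu * efficiency = 10.4 * 0.75 = 7.8 per hour

7.8 per hour


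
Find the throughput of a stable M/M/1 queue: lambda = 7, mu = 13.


For a stable queue (lambda < mu), throughput = lambda = 7 per hour

7 per hour


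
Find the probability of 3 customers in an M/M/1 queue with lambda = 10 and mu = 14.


rho = 10/14; P(n) = (1-rho)*rho^n = (1-10/14)*(10/14)^3 = 0.1041

0.1041


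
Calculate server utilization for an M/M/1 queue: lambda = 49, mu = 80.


rho = lambda/mu = 49/80 = 0.6125

0.6125


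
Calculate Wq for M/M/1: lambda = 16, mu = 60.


rho = 16/60; Wq = rho/(mu - lambda) = 0.0061 hours

0.0061 hours


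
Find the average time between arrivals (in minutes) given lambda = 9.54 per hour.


Mean interarrival time = 60/lambda = 60/9.54 = 6.29 minutes

6.29 minutes


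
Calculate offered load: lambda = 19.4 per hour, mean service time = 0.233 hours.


Offered load a = lambda * E[S] = 19.4 * 0.233 = 4.52 Erlangs

4.52 Erlangs


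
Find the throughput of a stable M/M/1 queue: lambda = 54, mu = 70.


For a stable queue (lambda < mu), throughput = lambda = 54 per hour

54 per hour


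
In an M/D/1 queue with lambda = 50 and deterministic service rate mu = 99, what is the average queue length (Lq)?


M/D/1: Lq = rho^2 / (2*(1-rho)) where rho = 50/99; Lq = 0.26

0.26


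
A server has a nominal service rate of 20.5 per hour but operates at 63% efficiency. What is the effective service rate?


Effective rate = mu * efficiency = 20.5 * 0.63 = 12.92 per hour

12.92 per hour


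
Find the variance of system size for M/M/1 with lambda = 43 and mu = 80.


rho = 43/80; Var(N) = rho/(1-rho)^2 = 2.51

2.51


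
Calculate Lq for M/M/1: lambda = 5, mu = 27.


rho = 5/27; Lq = rho^2/(1-rho) = 0.04

0.04


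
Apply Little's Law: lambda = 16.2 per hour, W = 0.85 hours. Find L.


L = lambda * W = 16.2 * 0.85 = 13.77

13.77


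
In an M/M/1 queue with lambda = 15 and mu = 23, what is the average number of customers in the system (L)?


rho = 15/23; L = rho/(1-rho) = 1.88

1.88


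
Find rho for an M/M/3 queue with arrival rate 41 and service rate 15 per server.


rho = lambda/(c*mu) = 41/(3*15) = 0.9111

0.9111


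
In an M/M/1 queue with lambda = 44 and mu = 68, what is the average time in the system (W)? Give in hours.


W = 1/(mu - lambda) = 1/(68 - 44) = 0.0417 hours

0.0417 hours


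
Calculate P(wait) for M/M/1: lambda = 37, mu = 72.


P(wait) = rho = lambda/mu = 37/72 = 0.5139

0.5139


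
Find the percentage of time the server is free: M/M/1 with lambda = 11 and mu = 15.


Idle fraction = (1 - rho) * 100 = (1 - 11/15) * 100 = 26.7%

26.7%


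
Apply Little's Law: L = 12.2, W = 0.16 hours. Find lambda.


lambda = L / W = 12.2 / 0.16 = 76.25 per hour

76.25 per hour


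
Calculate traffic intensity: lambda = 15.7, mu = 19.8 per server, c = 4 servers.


rho = lambda / (c * mu) = 15.7 / (4 * 19.8) = 0.1982

0.1982


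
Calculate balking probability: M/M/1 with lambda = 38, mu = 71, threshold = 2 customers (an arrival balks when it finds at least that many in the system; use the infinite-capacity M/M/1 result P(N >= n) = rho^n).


P(N >= 2) = rho^2 = (38/71)^2 = 0.2865

0.2865


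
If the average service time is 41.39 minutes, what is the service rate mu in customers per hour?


mu = 60 / avg_service_time = 60 / 41.39 = 1.45 per hour

1.45 per hour


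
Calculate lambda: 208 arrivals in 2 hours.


lambda = total arrivals / time = 208 / 2 = 104.0 per hour

104.0 per hour


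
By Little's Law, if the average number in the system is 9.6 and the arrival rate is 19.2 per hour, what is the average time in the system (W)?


W = L / lambda = 9.6 / 19.2 = 0.5 hours

0.5 hours


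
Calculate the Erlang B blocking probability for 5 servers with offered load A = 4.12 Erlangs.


B(N,A) = (A^N/N!) / sum(A^k/k!, k=0..N) with N=5, A=4.12 = 0.2098

0.2098


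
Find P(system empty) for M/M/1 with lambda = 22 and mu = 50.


P0 = 1 - rho = 1 - 22/50 = 0.56

0.56


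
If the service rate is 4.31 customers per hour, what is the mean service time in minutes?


Mean service time = 60/mu = 60/4.31 = 13.92 minutes

13.92 minutes


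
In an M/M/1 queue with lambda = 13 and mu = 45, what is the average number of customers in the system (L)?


rho = 13/45; L = rho/(1-rho) = 0.41

0.41


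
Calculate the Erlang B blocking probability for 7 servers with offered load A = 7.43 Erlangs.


B(N,A) = (A^N/N!) / sum(A^k/k!, k=0..N) with N=7, A=7.43 = 0.275

0.275


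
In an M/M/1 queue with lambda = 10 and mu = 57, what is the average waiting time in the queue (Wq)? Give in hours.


rho = 10/57; Wq = rho/(mu - lambda) = 0.0037 hours

0.0037 hours


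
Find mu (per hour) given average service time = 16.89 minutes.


mu = 60 / avg_service_time = 60 / 16.89 = 3.55 per hour

3.55 per hour


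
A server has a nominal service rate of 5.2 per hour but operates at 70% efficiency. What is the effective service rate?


Effective rate = mu * efficiency = 5.2 * 0.7 = 3.64 per hour

3.64 per hour


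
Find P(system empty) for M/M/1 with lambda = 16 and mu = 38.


P0 = 1 - rho = 1 - 16/38 = 0.5789

0.5789


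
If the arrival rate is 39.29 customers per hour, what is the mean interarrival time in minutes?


Mean interarrival time = 60/lambda = 60/39.29 = 1.53 minutes

1.53 minutes


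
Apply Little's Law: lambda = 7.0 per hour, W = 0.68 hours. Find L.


L = lambda * W = 7.0 * 0.68 = 4.76

4.76


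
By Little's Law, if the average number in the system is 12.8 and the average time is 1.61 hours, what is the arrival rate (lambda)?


lambda = L / W = 12.8 / 1.61 = 7.95 per hour

7.95 per hour


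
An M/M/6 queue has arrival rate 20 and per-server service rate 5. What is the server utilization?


rho = lambda/(c*mu) = 20/(6*5) = 0.6667

0.6667


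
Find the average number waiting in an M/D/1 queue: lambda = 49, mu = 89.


M/D/1: Lq = rho^2 / (2*(1-rho)) where rho = 49/89; Lq = 0.34

0.34


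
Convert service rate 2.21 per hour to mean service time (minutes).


Mean service time = 60/mu = 60/2.21 = 27.15 minutes

27.15 minutes


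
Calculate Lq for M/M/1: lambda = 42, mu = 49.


rho = 42/49; Lq = rho^2/(1-rho) = 5.14

5.14


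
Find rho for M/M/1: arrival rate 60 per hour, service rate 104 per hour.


rho = lambda/mu = 60/104 = 0.5769

0.5769


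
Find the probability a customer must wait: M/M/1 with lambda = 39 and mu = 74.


P(wait) = rho = lambda/mu = 39/74 = 0.527

0.527


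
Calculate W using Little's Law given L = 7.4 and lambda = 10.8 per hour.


W = L / lambda = 7.4 / 10.8 = 0.6852 hours

0.6852 hours


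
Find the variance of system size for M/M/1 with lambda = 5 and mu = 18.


rho = 5/18; Var(N) = rho/(1-rho)^2 = 0.53

0.53


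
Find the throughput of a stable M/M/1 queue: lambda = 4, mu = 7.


For a stable queue (lambda < mu), throughput = lambda = 4 per hour

4 per hour


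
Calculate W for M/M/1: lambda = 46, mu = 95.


W = 1/(mu - lambda) = 1/(95 - 46) = 0.0204 hours

0.0204 hours


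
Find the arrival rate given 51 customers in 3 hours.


lambda = total arrivals / time = 51 / 3 = 17.0 per hour

17.0 per hour


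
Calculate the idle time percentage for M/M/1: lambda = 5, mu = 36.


Idle fraction = (1 - rho) * 100 = (1 - 5/36) * 100 = 86.1%

86.1%


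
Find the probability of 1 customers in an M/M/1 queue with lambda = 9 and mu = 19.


rho = 9/19; P(n) = (1-rho)*rho^n = (1-9/19)*(9/19)^1 = 0.2493

0.2493


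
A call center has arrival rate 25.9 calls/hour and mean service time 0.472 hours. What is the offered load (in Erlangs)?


Offered load a = lambda * E[S] = 25.9 * 0.472 = 12.22 Erlangs

12.22 Erlangs


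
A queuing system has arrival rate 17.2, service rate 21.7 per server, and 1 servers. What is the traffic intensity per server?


rho = lambda / (c * mu) = 17.2 / (1 * 21.7) = 0.7926

0.7926


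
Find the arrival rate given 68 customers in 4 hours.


lambda = total arrivals / time = 68 / 4 = 17.0 per hour

17.0 per hour


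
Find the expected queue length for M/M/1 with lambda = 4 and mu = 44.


rho = 4/44; Lq = rho^2/(1-rho) = 0.01

0.01


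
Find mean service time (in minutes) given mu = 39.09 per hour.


Mean service time = 60/mu = 60/39.09 = 1.53 minutes

1.53 minutes


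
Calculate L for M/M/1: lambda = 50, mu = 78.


rho = 50/78; L = rho/(1-rho) = 1.79

1.79


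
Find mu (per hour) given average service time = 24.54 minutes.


mu = 60 / avg_service_time = 60 / 24.54 = 2.44 per hour

2.44 per hour


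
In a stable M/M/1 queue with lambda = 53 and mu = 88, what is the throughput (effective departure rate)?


For a stable queue (lambda < mu), throughput = lambda = 53 per hour

53 per hour


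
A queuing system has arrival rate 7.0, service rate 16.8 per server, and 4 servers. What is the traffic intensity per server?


rho = lambda / (c * mu) = 7.0 / (4 * 16.8) = 0.1042

0.1042


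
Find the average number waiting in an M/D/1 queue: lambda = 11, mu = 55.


M/D/1: Lq = rho^2 / (2*(1-rho)) where rho = 11/55; Lq = 0.03

0.03


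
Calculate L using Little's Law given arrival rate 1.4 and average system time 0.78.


L = lambda * W = 1.4 * 0.78 = 1.09

1.09


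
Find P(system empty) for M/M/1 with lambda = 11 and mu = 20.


P0 = 1 - rho = 1 - 11/20 = 0.45

0.45


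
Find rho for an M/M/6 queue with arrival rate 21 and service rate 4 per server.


rho = lambda/(c*mu) = 21/(6*4) = 0.875

0.875


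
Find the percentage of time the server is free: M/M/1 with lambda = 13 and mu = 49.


Idle fraction = (1 - rho) * 100 = (1 - 13/49) * 100 = 73.5%

73.5%


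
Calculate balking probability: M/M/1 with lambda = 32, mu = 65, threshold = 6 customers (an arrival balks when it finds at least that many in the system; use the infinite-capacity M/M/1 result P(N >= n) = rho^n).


P(N >= 6) = rho^6 = (32/65)^6 = 0.0142

0.0142


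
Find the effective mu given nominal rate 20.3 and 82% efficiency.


Effective rate = mu * efficiency = 20.3 * 0.82 = 16.65 per hour

16.65 per hour


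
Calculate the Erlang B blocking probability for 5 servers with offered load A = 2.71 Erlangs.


B(N,A) = (A^N/N!) / sum(A^k/k!, k=0..N) with N=5, A=2.71 = 0.086

0.086


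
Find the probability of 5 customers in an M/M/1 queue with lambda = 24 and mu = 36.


rho = 24/36; P(n) = (1-rho)*rho^n = (1-24/36)*(24/36)^5 = 0.0439

0.0439


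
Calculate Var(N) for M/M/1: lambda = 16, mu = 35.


rho = 16/35; Var(N) = rho/(1-rho)^2 = 1.55

1.55


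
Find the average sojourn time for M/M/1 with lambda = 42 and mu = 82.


W = 1/(mu - lambda) = 1/(82 - 42) = 0.025 hours

0.025 hours


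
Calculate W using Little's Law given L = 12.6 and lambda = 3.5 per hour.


W = L / lambda = 12.6 / 3.5 = 3.6 hours

3.6 hours


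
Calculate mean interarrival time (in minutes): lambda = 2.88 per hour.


Mean interarrival time = 60/lambda = 60/2.88 = 20.83 minutes

20.83 minutes


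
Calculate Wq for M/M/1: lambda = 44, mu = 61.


rho = 44/61; Wq = rho/(mu - lambda) = 0.0424 hours

0.0424 hours


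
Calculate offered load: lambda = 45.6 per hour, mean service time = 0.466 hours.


Offered load a = lambda * E[S] = 45.6 * 0.466 = 21.25 Erlangs

21.25 Erlangs


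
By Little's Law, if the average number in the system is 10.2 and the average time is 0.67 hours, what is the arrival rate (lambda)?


lambda = L / W = 10.2 / 0.67 = 15.22 per hour

15.22 per hour


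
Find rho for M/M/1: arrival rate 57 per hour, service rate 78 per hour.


rho = lambda/mu = 57/78 = 0.7308

0.7308


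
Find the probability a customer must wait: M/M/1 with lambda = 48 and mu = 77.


P(wait) = rho = lambda/mu = 48/77 = 0.6234

0.6234


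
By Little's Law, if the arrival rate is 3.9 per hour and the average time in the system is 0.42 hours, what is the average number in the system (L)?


L = lambda * W = 3.9 * 0.42 = 1.64

1.64


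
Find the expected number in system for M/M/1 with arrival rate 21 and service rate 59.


rho = 21/59; L = rho/(1-rho) = 0.55

0.55


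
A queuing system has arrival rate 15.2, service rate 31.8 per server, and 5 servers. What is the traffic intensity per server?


rho = lambda / (c * mu) = 15.2 / (5 * 31.8) = 0.0956

0.0956


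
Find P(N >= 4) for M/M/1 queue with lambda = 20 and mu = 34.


P(N >= 4) = rho^4 = (20/34)^4 = 0.1197

0.1197


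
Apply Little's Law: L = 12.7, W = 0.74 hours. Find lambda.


lambda = L / W = 12.7 / 0.74 = 17.16 per hour

17.16 per hour


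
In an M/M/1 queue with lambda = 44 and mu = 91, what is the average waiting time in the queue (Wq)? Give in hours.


rho = 44/91; Wq = rho/(mu - lambda) = 0.0103 hours

0.0103 hours


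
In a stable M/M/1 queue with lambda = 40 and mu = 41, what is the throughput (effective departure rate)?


For a stable queue (lambda < mu), throughput = lambda = 40 per hour

40 per hour


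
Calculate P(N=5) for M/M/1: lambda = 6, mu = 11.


rho = 6/11; P(n) = (1-rho)*rho^n = (1-6/11)*(6/11)^5 = 0.0219

0.0219


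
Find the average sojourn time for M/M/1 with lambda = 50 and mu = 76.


W = 1/(mu - lambda) = 1/(76 - 50) = 0.0385 hours

0.0385 hours


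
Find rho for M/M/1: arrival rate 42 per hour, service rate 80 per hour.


rho = lambda/mu = 42/80 = 0.525

0.525


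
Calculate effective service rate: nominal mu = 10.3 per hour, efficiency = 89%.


Effective rate = mu * efficiency = 10.3 * 0.89 = 9.17 per hour

9.17 per hour


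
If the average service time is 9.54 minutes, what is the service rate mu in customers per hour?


mu = 60 / avg_service_time = 60 / 9.54 = 6.29 per hour

6.29 per hour


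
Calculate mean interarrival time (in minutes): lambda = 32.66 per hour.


Mean interarrival time = 60/lambda = 60/32.66 = 1.84 minutes

1.84 minutes


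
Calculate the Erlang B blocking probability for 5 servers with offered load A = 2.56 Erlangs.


B(N,A) = (A^N/N!) / sum(A^k/k!, k=0..N) with N=5, A=2.56 = 0.0743

0.0743


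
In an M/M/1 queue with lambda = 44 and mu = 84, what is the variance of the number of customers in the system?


rho = 44/84; Var(N) = rho/(1-rho)^2 = 2.31

2.31


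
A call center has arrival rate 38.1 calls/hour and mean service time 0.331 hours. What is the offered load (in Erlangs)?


Offered load a = lambda * E[S] = 38.1 * 0.331 = 12.61 Erlangs

12.61 Erlangs


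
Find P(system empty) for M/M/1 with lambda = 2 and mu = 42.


P0 = 1 - rho = 1 - 2/42 = 0.9524

0.9524


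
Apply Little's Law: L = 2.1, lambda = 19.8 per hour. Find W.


W = L / lambda = 2.1 / 19.8 = 0.1061 hours

0.1061 hours


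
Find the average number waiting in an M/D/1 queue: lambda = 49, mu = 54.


M/D/1: Lq = rho^2 / (2*(1-rho)) where rho = 49/54; Lq = 4.45

4.45


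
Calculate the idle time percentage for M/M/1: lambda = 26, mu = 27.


Idle fraction = (1 - rho) * 100 = (1 - 26/27) * 100 = 3.7%

3.7%


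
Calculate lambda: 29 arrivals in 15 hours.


lambda = total arrivals / time = 29 / 15 = 1.93 per hour

1.93 per hour


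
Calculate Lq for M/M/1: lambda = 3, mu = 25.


rho = 3/25; Lq = rho^2/(1-rho) = 0.02

0.02


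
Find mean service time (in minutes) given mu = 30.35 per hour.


Mean service time = 60/mu = 60/30.35 = 1.98 minutes

1.98 minutes


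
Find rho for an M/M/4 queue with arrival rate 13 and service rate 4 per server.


rho = lambda/(c*mu) = 13/(4*4) = 0.8125

0.8125


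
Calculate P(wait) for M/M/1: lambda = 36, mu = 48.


P(wait) = rho = lambda/mu = 36/48 = 0.75

0.75


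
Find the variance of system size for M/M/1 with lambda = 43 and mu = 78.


rho = 43/78; Var(N) = rho/(1-rho)^2 = 2.74

2.74


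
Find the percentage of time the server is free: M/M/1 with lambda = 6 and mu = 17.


Idle fraction = (1 - rho) * 100 = (1 - 6/17) * 100 = 64.7%

64.7%


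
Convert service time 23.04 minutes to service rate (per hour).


mu = 60 / avg_service_time = 60 / 23.04 = 2.6 per hour

2.6 per hour


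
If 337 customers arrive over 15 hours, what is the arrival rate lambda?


lambda = total arrivals / time = 337 / 15 = 22.47 per hour

22.47 per hour


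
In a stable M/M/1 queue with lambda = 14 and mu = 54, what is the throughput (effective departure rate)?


For a stable queue (lambda < mu), throughput = lambda = 14 per hour

14 per hour


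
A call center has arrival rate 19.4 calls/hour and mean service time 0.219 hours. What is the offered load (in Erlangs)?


Offered load a = lambda * E[S] = 19.4 * 0.219 = 4.25 Erlangs

4.25 Erlangs


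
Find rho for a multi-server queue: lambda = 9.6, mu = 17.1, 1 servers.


rho = lambda / (c * mu) = 9.6 / (1 * 17.1) = 0.5614

0.5614


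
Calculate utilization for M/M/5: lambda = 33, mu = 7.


rho = lambda/(c*mu) = 33/(5*7) = 0.9429

0.9429


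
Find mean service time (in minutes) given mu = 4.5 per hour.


Mean service time = 60/mu = 60/4.5 = 13.33 minutes

13.33 minutes


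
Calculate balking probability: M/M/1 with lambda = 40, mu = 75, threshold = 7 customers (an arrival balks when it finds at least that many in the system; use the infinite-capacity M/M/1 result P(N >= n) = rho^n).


P(N >= 7) = rho^7 = (40/75)^7 = 0.0123

0.0123


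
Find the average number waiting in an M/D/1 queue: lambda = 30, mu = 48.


M/D/1: Lq = rho^2 / (2*(1-rho)) where rho = 30/48; Lq = 0.52

0.52


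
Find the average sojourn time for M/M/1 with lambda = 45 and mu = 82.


W = 1/(mu - lambda) = 1/(82 - 45) = 0.027 hours

0.027 hours


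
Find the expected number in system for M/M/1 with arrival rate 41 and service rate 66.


rho = 41/66; L = rho/(1-rho) = 1.64

1.64


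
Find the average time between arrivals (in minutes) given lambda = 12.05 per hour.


Mean interarrival time = 60/lambda = 60/12.05 = 4.98 minutes

4.98 minutes


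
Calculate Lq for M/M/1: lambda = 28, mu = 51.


rho = 28/51; Lq = rho^2/(1-rho) = 0.67

0.67


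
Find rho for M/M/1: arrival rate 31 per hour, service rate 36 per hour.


rho = lambda/mu = 31/36 = 0.8611

0.8611


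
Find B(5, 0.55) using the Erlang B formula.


B(N,A) = (A^N/N!) / sum(A^k/k!, k=0..N) with N=5, A=0.55 = 0.0002

0.0002


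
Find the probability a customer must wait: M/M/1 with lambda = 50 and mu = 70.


P(wait) = rho = lambda/mu = 50/70 = 0.7143

0.7143


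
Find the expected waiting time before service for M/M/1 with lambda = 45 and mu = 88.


rho = 45/88; Wq = rho/(mu - lambda) = 0.0119 hours

0.0119 hours


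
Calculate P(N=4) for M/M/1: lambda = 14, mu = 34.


rho = 14/34; P(n) = (1-rho)*rho^n = (1-14/34)*(14/34)^4 = 0.0169

0.0169


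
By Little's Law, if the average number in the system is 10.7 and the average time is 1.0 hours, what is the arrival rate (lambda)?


lambda = L / W = 10.7 / 1.0 = 10.7 per hour

10.7 per hour


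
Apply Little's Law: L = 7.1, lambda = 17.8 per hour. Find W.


W = L / lambda = 7.1 / 17.8 = 0.3989 hours

0.3989 hours


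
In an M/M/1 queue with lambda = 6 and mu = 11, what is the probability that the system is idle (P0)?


P0 = 1 - rho = 1 - 6/11 = 0.4545

0.4545


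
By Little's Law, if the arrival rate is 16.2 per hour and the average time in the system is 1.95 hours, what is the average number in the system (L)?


L = lambda * W = 16.2 * 1.95 = 31.59

31.59


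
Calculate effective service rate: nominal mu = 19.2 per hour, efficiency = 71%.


Effective rate = mu * efficiency = 19.2 * 0.71 = 13.63 per hour

13.63 per hour


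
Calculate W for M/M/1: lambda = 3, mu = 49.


W = 1/(mu - lambda) = 1/(49 - 3) = 0.0217 hours

0.0217 hours


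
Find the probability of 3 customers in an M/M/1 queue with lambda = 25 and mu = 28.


rho = 25/28; P(n) = (1-rho)*rho^n = (1-25/28)*(25/28)^3 = 0.0763

0.0763


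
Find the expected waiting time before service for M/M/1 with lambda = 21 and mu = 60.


rho = 21/60; Wq = rho/(mu - lambda) = 0.009 hours

0.009 hours


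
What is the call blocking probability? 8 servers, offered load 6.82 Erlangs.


B(N,A) = (A^N/N!) / sum(A^k/k!, k=0..N) with N=8, A=6.82 = 0.1685

0.1685


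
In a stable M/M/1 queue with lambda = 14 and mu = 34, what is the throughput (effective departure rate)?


For a stable queue (lambda < mu), throughput = lambda = 14 per hour

14 per hour


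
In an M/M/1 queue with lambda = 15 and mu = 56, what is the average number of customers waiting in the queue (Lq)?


rho = 15/56; Lq = rho^2/(1-rho) = 0.1

0.1


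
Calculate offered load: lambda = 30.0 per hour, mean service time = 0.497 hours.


Offered load a = lambda * E[S] = 30.0 * 0.497 = 14.91 Erlangs

14.91 Erlangs


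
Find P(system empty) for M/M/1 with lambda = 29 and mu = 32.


P0 = 1 - rho = 1 - 29/32 = 0.0938

0.0938


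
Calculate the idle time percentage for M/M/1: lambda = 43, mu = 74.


Idle fraction = (1 - rho) * 100 = (1 - 43/74) * 100 = 41.9%

41.9%


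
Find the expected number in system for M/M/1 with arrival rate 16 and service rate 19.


rho = 16/19; L = rho/(1-rho) = 5.33

5.33


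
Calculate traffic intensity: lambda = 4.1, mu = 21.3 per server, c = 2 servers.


rho = lambda / (c * mu) = 4.1 / (2 * 21.3) = 0.0962

0.0962


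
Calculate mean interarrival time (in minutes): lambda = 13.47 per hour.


Mean interarrival time = 60/lambda = 60/13.47 = 4.45 minutes

4.45 minutes


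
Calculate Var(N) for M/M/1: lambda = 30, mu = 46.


rho = 30/46; Var(N) = rho/(1-rho)^2 = 5.39

5.39


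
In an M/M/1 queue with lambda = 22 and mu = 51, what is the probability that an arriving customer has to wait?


P(wait) = rho = lambda/mu = 22/51 = 0.4314

0.4314


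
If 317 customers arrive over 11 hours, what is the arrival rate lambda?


lambda = total arrivals / time = 317 / 11 = 28.82 per hour

28.82 per hour


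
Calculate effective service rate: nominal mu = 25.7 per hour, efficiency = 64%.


Effective rate = mu * efficiency = 25.7 * 0.64 = 16.45 per hour

16.45 per hour


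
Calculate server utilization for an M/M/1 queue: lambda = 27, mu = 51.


rho = lambda/mu = 27/51 = 0.5294

0.5294


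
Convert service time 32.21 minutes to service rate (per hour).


mu = 60 / avg_service_time = 60 / 32.21 = 1.86 per hour

1.86 per hour


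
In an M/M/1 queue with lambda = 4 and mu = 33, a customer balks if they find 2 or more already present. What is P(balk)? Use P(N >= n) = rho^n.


P(N >= 2) = rho^2 = (4/33)^2 = 0.0147

0.0147


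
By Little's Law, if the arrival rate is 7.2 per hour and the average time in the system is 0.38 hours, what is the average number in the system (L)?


L = lambda * W = 7.2 * 0.38 = 2.74

2.74


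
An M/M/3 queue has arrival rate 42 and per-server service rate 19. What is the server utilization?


rho = lambda/(c*mu) = 42/(3*19) = 0.7368

0.7368


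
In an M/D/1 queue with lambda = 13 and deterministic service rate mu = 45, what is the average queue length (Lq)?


M/D/1: Lq = rho^2 / (2*(1-rho)) where rho = 13/45; Lq = 0.06

0.06


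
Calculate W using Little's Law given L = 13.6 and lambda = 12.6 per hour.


W = L / lambda = 13.6 / 12.6 = 1.0794 hours

1.0794 hours


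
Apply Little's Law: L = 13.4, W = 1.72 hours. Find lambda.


lambda = L / W = 13.4 / 1.72 = 7.79 per hour

7.79 per hour


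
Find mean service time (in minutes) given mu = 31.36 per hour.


Mean service time = 60/mu = 60/31.36 = 1.91 minutes

1.91 minutes


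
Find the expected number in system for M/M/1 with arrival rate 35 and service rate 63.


rho = 35/63; L = rho/(1-rho) = 1.25

1.25


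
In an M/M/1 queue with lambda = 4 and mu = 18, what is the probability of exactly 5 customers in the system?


rho = 4/18; P(n) = (1-rho)*rho^n = (1-4/18)*(4/18)^5 = 0.0004

0.0004


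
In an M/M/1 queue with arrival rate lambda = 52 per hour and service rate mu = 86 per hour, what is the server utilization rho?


rho = lambda/mu = 52/86 = 0.6047

0.6047


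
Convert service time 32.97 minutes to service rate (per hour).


mu = 60 / avg_service_time = 60 / 32.97 = 1.82 per hour

1.82 per hour


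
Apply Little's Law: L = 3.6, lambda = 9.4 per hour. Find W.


W = L / lambda = 3.6 / 9.4 = 0.383 hours

0.383 hours


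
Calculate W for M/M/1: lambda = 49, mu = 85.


W = 1/(mu - lambda) = 1/(85 - 49) = 0.0278 hours

0.0278 hours


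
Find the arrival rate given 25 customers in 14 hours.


lambda = total arrivals / time = 25 / 14 = 1.79 per hour

1.79 per hour


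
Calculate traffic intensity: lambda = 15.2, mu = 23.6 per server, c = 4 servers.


rho = lambda / (c * mu) = 15.2 / (4 * 23.6) = 0.161

0.161


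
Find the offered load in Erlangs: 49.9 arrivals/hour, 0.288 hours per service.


Offered load a = lambda * E[S] = 49.9 * 0.288 = 14.37 Erlangs

14.37 Erlangs


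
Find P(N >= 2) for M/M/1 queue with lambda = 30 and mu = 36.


P(N >= 2) = rho^2 = (30/36)^2 = 0.6944

0.6944


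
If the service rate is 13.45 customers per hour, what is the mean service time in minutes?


Mean service time = 60/mu = 60/13.45 = 4.46 minutes

4.46 minutes


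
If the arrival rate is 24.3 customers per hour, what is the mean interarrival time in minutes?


Mean interarrival time = 60/lambda = 60/24.3 = 2.47 minutes

2.47 minutes


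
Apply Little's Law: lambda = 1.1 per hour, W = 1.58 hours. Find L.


L = lambda * W = 1.1 * 1.58 = 1.74

1.74


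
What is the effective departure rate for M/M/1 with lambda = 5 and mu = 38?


For a stable queue (lambda < mu), throughput = lambda = 5 per hour

5 per hour


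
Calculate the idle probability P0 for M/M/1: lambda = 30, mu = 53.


P0 = 1 - rho = 1 - 30/53 = 0.434

0.434


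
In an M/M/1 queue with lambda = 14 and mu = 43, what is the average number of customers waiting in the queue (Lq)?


rho = 14/43; Lq = rho^2/(1-rho) = 0.16

0.16


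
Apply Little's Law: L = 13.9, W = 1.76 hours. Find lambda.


lambda = L / W = 13.9 / 1.76 = 7.9 per hour

7.9 per hour


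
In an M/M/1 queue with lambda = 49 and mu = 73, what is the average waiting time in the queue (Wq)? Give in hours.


rho = 49/73; Wq = rho/(mu - lambda) = 0.028 hours

0.028 hours


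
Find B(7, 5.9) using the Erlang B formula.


B(N,A) = (A^N/N!) / sum(A^k/k!, k=0..N) with N=7, A=5.9 = 0.1785

0.1785


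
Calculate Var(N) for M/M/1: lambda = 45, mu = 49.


rho = 45/49; Var(N) = rho/(1-rho)^2 = 137.81

137.81


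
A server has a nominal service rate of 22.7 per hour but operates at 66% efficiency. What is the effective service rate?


Effective rate = mu * efficiency = 22.7 * 0.66 = 14.98 per hour

14.98 per hour


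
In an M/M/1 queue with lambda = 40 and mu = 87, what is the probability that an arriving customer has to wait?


P(wait) = rho = lambda/mu = 40/87 = 0.4598

0.4598


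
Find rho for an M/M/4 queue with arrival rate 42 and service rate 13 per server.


rho = lambda/(c*mu) = 42/(4*13) = 0.8077

0.8077


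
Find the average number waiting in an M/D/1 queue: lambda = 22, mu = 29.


M/D/1: Lq = rho^2 / (2*(1-rho)) where rho = 22/29; Lq = 1.19

1.19


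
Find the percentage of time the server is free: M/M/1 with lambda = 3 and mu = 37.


Idle fraction = (1 - rho) * 100 = (1 - 3/37) * 100 = 91.9%

91.9%


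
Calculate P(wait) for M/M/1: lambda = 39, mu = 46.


P(wait) = rho = lambda/mu = 39/46 = 0.8478

0.8478


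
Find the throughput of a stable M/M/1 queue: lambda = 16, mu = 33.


For a stable queue (lambda < mu), throughput = lambda = 16 per hour

16 per hour


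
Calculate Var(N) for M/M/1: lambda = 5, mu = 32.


rho = 5/32; Var(N) = rho/(1-rho)^2 = 0.22

0.22


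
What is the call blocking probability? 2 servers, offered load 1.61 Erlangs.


B(N,A) = (A^N/N!) / sum(A^k/k!, k=0..N) with N=2, A=1.61 = 0.3318

0.3318


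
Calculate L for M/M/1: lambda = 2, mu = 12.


rho = 2/12; L = rho/(1-rho) = 0.2

0.2


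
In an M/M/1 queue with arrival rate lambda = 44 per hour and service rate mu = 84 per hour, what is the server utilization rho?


rho = lambda/mu = 44/84 = 0.5238

0.5238


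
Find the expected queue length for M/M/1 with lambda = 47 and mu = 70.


rho = 47/70; Lq = rho^2/(1-rho) = 1.37

1.37


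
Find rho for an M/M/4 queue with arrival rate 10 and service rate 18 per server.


rho = lambda/(c*mu) = 10/(4*18) = 0.1389

0.1389


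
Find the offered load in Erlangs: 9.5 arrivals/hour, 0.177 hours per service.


Offered load a = lambda * E[S] = 9.5 * 0.177 = 1.68 Erlangs

1.68 Erlangs


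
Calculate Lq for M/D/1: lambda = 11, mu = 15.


M/D/1: Lq = rho^2 / (2*(1-rho)) where rho = 11/15; Lq = 1.01

1.01
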